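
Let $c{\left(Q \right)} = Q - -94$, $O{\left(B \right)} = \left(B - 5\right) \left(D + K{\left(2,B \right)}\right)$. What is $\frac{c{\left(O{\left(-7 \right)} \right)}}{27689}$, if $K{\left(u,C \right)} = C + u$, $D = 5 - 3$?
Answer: $\frac{130}{27689} \approx 0.004695$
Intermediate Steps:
$D = 2$ ($D = 5 - 3 = 2$)
$O{\left(B \right)} = \left(-5 + B\right) \left(4 + B\right)$ ($O{\left(B \right)} = \left(B - 5\right) \left(2 + \left(B + 2\right)\right) = \left(-5 + B\right) \left(2 + \left(2 + B\right)\right) = \left(-5 + B\right) \left(4 + B\right)$)
$c{\left(Q \right)} = 94 + Q$ ($c{\left(Q \right)} = Q + 94 = 94 + Q$)
$\frac{c{\left(O{\left(-7 \right)} \right)}}{27689} = \frac{94 - \left(13 - 49\right)}{27689} = \left(94 + \left(-20 + 49 + 7\right)\right) \frac{1}{27689} = \left(94 + 36\right) \frac{1}{27689} = 130 \cdot \frac{1}{27689} = \frac{130}{27689}$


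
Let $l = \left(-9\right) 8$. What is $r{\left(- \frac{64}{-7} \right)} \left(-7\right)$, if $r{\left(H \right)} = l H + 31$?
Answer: $4391$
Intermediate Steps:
$l = -72$
$r{\left(H \right)} = 31 - 72 H$ ($r{\left(H \right)} = - 72 H + 31 = 31 - 72 H$)
$r{\left(- \frac{64}{-7} \right)} \left(-7\right) = \left(31 - 72 \left(- \frac{64}{-7}\right)\right) \left(-7\right) = \left(31 - 72 \left(\left(-64\right) \left(- \frac{1}{7}\right)\right)\right) \left(-7\right) = \left(31 - \frac{4608}{7}\right) \left(-7\right) = \left(- \frac{4391}{7}\right) \left(-7\right) = 4391$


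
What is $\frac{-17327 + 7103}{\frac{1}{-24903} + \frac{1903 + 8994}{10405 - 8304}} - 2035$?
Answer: $- \frac{543580782811}{135682945} \approx -4006.3$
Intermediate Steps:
$\frac{-17327 + 7103}{\frac{1}{-24903} + \frac{1903 + 8994}{10405 - 8304}} - 2035 = - \frac{10224}{- \frac{1}{24903} + \frac{10897}{2101}} - 2035 = - \frac{10224}{\frac{271365890}{52321203}} - 2035 = \left(-10224\right) \frac{52321203}{271365890} - 2035 = - \frac{267465989736}{135682945} - 2035 = - \frac{543580782811}{135682945}$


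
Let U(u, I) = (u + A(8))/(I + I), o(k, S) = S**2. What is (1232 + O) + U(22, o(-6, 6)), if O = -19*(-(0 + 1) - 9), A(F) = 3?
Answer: 102409/72 ≈ 1422.3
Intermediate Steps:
O = 190 (O = -19*(-1*1 - 9) = -19*(-1 - 9) = -19*(-10) = 190)
U(u, I) = (3 + u)/(2*I) (U(u, I) = (u + 3)/(I + I) = (3 + u)/((2*I)) = (3 + u)*(1/(2*I)) = (3 + u)/(2*I))
(1232 + O) + U(22, o(-6, 6)) = (1232 + 190) + (3 + 22)/(2*(6**2)) = 1422 + (1/2)*25/36 = 1422 + (1/2)*(1/36)*25 = 1422 + 25/72 = 102409/72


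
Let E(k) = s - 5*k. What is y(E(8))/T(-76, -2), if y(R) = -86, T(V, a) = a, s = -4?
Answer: 43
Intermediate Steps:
E(k) = -4 - 5*k
y(E(8))/T(-76, -2) = -86/(-2) = -86*(-1/2) = 43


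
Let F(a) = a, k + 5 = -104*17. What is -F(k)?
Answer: 1773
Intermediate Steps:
k = -1773 (k = -5 - 104*17 = -5 - 1768 = -1773)
-F(k) = -1*(-1773) = 1773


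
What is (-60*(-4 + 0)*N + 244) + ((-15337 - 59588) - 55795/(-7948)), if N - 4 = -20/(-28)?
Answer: -4091613391/55636 ≈ -73543.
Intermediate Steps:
N = 33/7 (N = 4 - 20/(-28) = 4 - 20*(-1/28) = 4 + 5/7 = 33/7 ≈ 4.7143)
(-60*(-4 + 0)*N + 244) + ((-15337 - 59588) - 55795/(-7948)) = (-60*(-4 + 0)*33/7 + 244) + ((-15337 - 59588) - 55795/(-7948)) = (-(-240)*33/7 + 244) + (-74925 - 55795*(-1/7948)) = (-60*(-132/7) + 244) + (-74925 + 55795/7948) = (7920/7 + 244) - 595448105/7948 = 9628/7 - 595448105/7948 = -4091613391/55636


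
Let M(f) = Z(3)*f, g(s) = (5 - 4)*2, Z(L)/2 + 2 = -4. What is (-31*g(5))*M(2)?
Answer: 1488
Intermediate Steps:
Z(L) = -12 (Z(L) = -4 + 2*(-4) = -4 - 8 = -12)
g(s) = 2 (g(s) = 1*2 = 2)
M(f) = -12*f
(-31*g(5))*M(2) = (-31*2)*(-12*2) = -62*(-24) = 1488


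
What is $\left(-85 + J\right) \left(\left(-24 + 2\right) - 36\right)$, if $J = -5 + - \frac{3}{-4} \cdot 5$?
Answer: $\frac{10005}{2} \approx 5002.5$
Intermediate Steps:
$J = - \frac{5}{4}$ ($J = -5 + \left(-3\right) \left(- \frac{1}{4}\right) 5 = -5 + \frac{3}{4} \cdot 5 = -5 + \frac{15}{4} = - \frac{5}{4} \approx -1.25$)
$\left(-85 + J\right) \left(\left(-24 + 2\right) - 36\right) = \left(-85 - \frac{5}{4}\right) \left(\left(-24 + 2\right) - 36\right) = - \frac{345 \left(-22 - 36\right)}{4} = \left(- \frac{345}{4}\right) \left(-58\right) = \frac{10005}{2}$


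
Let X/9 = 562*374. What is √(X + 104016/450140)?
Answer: 22*√49497167754510/112535 ≈ 1375.4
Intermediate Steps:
X = 1891692 (X = 9*(562*374) = 9*210188 = 1891692)
√(X + 104016/450140) = √(1891692 + 104016/450140) = √(1891692 + 104016*(1/450140)) = √(1891692 + 26004/112535) = √(212881585224/112535) = 22*√49497167754510/112535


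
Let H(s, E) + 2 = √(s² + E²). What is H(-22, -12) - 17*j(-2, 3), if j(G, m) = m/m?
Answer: -19 + 2*√157 ≈ 6.0599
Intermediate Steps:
j(G, m) = 1
H(s, E) = -2 + √(E² + s²) (H(s, E) = -2 + √(s² + E²) = -2 + √(E² + s²))
H(-22, -12) - 17*j(-2, 3) = (-2 + √((-12)² + (-22)²)) - 17 = (-2 + √(144 + 484)) - 1*17 = (-2 + √628) - 17 = (-2 + 2*√157) - 17 = -19 + 2*√157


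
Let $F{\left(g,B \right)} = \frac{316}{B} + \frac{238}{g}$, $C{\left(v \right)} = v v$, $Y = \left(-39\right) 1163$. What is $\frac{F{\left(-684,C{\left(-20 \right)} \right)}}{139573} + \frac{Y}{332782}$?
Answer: $- \frac{54125479646981}{397125116835300} \approx -0.13629$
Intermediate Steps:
$Y = -45357$
$C{\left(v \right)} = v^{2}$
$F{\left(g,B \right)} = \frac{238}{g} + \frac{316}{B}$
$\frac{F{\left(-684,C{\left(-20 \right)} \right)}}{139573} + \frac{Y}{332782} = \frac{\frac{238}{-684} + \frac{316}{\left(-20\right)^{2}}}{139573} - \frac{45357}{332782} = \left(238 \left(- \frac{1}{684}\right) + \frac{316}{400}\right) \frac{1}{139573} - \frac{45357}{332782} = \left(- \frac{119}{342} + 316 \cdot \frac{1}{400}\right) \frac{1}{139573} - \frac{45357}{332782} = \left(- \frac{119}{342} + \frac{79}{100}\right) \frac{1}{139573} - \frac{45357}{332782} = \frac{7559}{17100} \cdot \frac{1}{139573} - \frac{45357}{332782} = \frac{7559}{2386698300} - \frac{45357}{332782} = - \frac{54125479646981}{397125116835300}$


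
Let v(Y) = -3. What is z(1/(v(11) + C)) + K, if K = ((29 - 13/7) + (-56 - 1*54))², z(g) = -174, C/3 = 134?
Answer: 327874/49 ≈ 6691.3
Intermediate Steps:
C = 402 (C = 3*134 = 402)
K = 336400/49 (K = ((29 - 13/7) + (-56 - 54))² = ((29 - 1*13/7) - 110)² = ((29 - 13/7) - 110)² = (190/7 - 110)² = (-580/7)² = 336400/49 ≈ 6865.3)
z(1/(v(11) + C)) + K = -174 + 336400/49 = 327874/49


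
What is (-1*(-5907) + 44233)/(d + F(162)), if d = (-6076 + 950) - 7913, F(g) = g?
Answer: -50140/12877 ≈ -3.8938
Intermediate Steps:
d = -13039 (d = -5126 - 7913 = -13039)
(-1*(-5907) + 44233)/(d + F(162)) = (-1*(-5907) + 44233)/(-13039 + 162) = (5907 + 44233)/(-12877) = 50140*(-1/12877) = -50140/12877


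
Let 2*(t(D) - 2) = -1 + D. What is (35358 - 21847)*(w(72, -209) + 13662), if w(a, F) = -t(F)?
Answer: 185978915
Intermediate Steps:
t(D) = 3/2 + D/2 (t(D) = 2 + (-1 + D)/2 = 2 + (-½ + D/2) = 3/2 + D/2)
w(a, F) = -3/2 - F/2 (w(a, F) = -(3/2 + F/2) = -3/2 - F/2)
(35358 - 21847)*(w(72, -209) + 13662) = (35358 - 21847)*((-3/2 - ½*(-209)) + 13662) = 13511*((-3/2 + 209/2) + 13662) = 13511*(103 + 13662) = 13511*13765 = 185978915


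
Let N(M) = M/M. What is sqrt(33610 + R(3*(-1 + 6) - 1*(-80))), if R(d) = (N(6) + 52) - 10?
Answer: sqrt(33653) ≈ 183.45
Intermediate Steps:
N(M) = 1
R(d) = 43 (R(d) = (1 + 52) - 10 = 53 - 10 = 43)
sqrt(33610 + R(3*(-1 + 6) - 1*(-80))) = sqrt(33610 + 43) = sqrt(33653)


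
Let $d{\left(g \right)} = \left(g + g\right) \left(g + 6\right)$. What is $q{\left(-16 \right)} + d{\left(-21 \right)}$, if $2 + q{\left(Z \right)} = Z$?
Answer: $612$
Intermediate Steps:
$q{\left(Z \right)} = -2 + Z$
$d{\left(g \right)} = 2 g \left(6 + g\right)$
$q{\left(-16 \right)} + d{\left(-21 \right)} = \left(-2 - 16\right) + 2 \left(-21\right) \left(6 - 21\right) = -18 + 2 \left(-21\right) \left(-15\right) = -18 + 630 = 612$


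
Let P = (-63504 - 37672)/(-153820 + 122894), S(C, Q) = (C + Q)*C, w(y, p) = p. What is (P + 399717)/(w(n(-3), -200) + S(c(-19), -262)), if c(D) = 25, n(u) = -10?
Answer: -6180874559/94710875 ≈ -65.260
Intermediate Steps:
S(C, Q) = C*(C + Q)
P = 50588/15463 (P = -101176/(-30926) = -101176*(-1/30926) = 50588/15463 ≈ 3.2716)
(P + 399717)/(w(n(-3), -200) + S(c(-19), -262)) = (50588/15463 + 399717)/(-200 + 25*(25 - 262)) = 6180874559/(15463*(-200 + 25*(-237))) = 6180874559/(15463*(-200 - 5925)) = (6180874559/15463)/(-6125) = (6180874559/15463)*(-1/6125) = -6180874559/94710875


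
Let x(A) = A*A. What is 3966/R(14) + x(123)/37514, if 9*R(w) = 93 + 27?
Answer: 111736683/375140 ≈ 297.85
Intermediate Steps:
x(A) = A**2
R(w) = 40/3 (R(w) = (93 + 27)/9 = (1/9)*120 = 40/3)
3966/R(14) + x(123)/37514 = 3966/(40/3) + 123**2/37514 = 3966*(3/40) + 15129*(1/37514) = 5949/20 + 15129/37514 = 111736683/375140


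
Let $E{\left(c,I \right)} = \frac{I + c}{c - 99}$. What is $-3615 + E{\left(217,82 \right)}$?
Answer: $- \frac{426271}{118} \approx -3612.5$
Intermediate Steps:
$E{\left(c,I \right)} = \frac{I + c}{-99 + c}$
$-3615 + E{\left(217,82 \right)} = -3615 + \frac{82 + 217}{-99 + 217} = -3615 + \frac{1}{118} \cdot 299 = -3615 + \frac{299}{118} = - \frac{426271}{118}$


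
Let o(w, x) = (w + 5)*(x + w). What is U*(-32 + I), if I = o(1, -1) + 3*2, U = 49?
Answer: -1274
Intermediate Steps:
o(w, x) = (5 + w)*(w + x)
I = 6 (I = (1² + 5*1 + 5*(-1) + 1*(-1)) + 3*2 = (1 + 5 - 5 - 1) + 6 = 0 + 6 = 6)
U*(-32 + I) = 49*(-32 + 6) = 49*(-26) = -1274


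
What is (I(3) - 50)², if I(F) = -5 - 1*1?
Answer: 3136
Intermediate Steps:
I(F) = -6 (I(F) = -5 - 1 = -6)
(I(3) - 50)² = (-6 - 50)² = (-56)² = 3136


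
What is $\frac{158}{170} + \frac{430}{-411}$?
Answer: $- \frac{4081}{34935} \approx -0.11682$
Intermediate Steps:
$\frac{158}{170} + \frac{430}{-411} = 158 \cdot \frac{1}{170} + 430 \left(- \frac{1}{411}\right) = \frac{79}{85} - \frac{430}{411} = - \frac{4081}{34935}$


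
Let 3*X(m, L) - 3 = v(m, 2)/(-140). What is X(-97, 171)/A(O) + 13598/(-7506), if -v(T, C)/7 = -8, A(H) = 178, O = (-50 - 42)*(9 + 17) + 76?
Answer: -6034847/3340170 ≈ -1.8067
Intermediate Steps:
O = -2316 (O = -92*26 + 76 = -2392 + 76 = -2316)
v(T, C) = 56 (v(T, C) = -7*(-8) = 56)
X(m, L) = 13/15 (X(m, L) = 1 + (56/(-140))/3 = 1 + (56*(-1/140))/3 = 1 + (⅓)*(-⅖) = 1 - 2/15 = 13/15)
X(-97, 171)/A(O) + 13598/(-7506) = (13/15)/178 + 13598/(-7506) = (13/15)*(1/178) + 13598*(-1/7506) = 13/2670 - 6799/3753 = -6034847/3340170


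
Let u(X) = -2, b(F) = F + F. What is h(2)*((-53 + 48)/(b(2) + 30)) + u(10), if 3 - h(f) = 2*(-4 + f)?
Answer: -103/34 ≈ -3.0294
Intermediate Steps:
b(F) = 2*F
h(f) = 11 - 2*f (h(f) = 3 - 2*(-4 + f) = 3 - (-8 + 2*f) = 3 + (8 - 2*f) = 11 - 2*f)
h(2)*((-53 + 48)/(b(2) + 30)) + u(10) = (11 - 2*2)*((-53 + 48)/(2*2 + 30)) - 2 = (11 - 4)*(-5/(4 + 30)) - 2 = 7*(-5/34) - 2 = -35/34 - 2 = -103/34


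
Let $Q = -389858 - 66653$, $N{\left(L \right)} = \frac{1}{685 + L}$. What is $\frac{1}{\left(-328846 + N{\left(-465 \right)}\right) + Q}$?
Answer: $- \frac{220}{172778539} \approx -1.2733 \cdot 10^{-6}$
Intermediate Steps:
$Q = -456511$ ($Q = -389858 - 66653 = -456511$)
$\frac{1}{\left(-328846 + N{\left(-465 \right)}\right) + Q} = \frac{1}{\left(-328846 + \frac{1}{685 - 465}\right) - 456511} = \frac{1}{\left(-328846 + \frac{1}{220}\right) - 456511} = \frac{1}{- \frac{72346119}{220} - 456511} = \frac{1}{- \frac{172778539}{220}} = - \frac{220}{172778539}$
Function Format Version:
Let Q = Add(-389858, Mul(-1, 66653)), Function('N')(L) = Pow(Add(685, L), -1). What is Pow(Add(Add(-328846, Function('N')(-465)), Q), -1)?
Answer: Rational(-220, 172778539) ≈ -1.2733e-6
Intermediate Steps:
Q = -456511 (Q = Add(-389858, -66653) = -456511)
Pow(Add(Add(-328846, Function('N')(-465)), Q), -1) = Pow(Add(Add(-328846, Pow(Add(685, -465), -1)), -456511), -1) = Pow(Add(Add(-328846, Pow(220, -1)), -456511), -1) = Pow(Add(Add(-328846, Rational(1, 220)), -456511), -1) = Pow(Add(Rational(-72346119, 220), -456511), -1) = Pow(Rational(-172778539, 220), -1) = Rational(-220, 172778539)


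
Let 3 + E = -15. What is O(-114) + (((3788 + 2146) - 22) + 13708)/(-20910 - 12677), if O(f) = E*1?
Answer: -624186/33587 ≈ -18.584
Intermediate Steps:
E = -18 (E = -3 - 15 = -18)
O(f) = -18 (O(f) = -18*1 = -18)
O(-114) + (((3788 + 2146) - 22) + 13708)/(-20910 - 12677) = -18 + (((3788 + 2146) - 22) + 13708)/(-20910 - 12677) = -18 + ((5934 - 22) + 13708)/(-33587) = -18 + (5912 + 13708)*(-1/33587) = -18 + 19620*(-1/33587) = -18 - 19620/33587 = -624186/33587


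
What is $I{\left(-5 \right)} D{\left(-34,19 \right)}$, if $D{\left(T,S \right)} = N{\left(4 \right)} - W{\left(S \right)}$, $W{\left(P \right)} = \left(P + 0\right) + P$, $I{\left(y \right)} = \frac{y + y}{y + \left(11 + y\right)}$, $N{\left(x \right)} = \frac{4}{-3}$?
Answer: $\frac{1180}{3} \approx 393.33$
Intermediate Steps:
$N{\left(x \right)} = - \frac{4}{3}$ ($N{\left(x \right)} = 4 \left(- \frac{1}{3}\right) = - \frac{4}{3}$)
$I{\left(y \right)} = \frac{2 y}{11 + 2 y}$
$W{\left(P \right)} = 2 P$ ($W{\left(P \right)} = P + P = 2 P$)
$D{\left(T,S \right)} = - \frac{4}{3} - 2 S$
$I{\left(-5 \right)} D{\left(-34,19 \right)} = 2 \left(-5\right) \frac{1}{11 + 2 \left(-5\right)} \left(- \frac{4}{3} - 38\right) = 2 \left(-5\right) \frac{1}{11 - 10} \left(- \frac{4}{3} - 38\right) = 2 \left(-5\right) 1^{-1} \left(- \frac{118}{3}\right) = 2 \left(-5\right) 1 \left(- \frac{118}{3}\right) = \left(-10\right) \left(- \frac{118}{3}\right) = \frac{1180}{3}$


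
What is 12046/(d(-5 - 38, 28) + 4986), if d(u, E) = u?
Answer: 12046/4943 ≈ 2.4370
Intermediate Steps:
12046/(d(-5 - 38, 28) + 4986) = 12046/((-5 - 38) + 4986) = 12046/(-43 + 4986) = 12046/4943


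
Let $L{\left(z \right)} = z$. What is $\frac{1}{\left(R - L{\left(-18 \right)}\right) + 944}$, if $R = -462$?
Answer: $\frac{1}{500} \approx 0.002$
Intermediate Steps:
$\frac{1}{\left(R - L{\left(-18 \right)}\right) + 944} = \frac{1}{\left(-462 - -18\right) + 944} = \frac{1}{\left(-462 + 18\right) + 944} = \frac{1}{-444 + 944} = \frac{1}{500}$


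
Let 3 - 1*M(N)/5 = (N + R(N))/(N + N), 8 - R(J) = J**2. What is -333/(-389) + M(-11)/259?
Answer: 892312/1108261 ≈ 0.80515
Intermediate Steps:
R(J) = 8 - J**2
M(N) = 15 - 5*(8 + N - N**2)/(2*N) (M(N) = 15 - 5*(N + (8 - N**2))/(N + N) = 15 - 5*(8 + N - N**2)/(2*N))
-333/(-389) + M(-11)/259 = -333/(-389) + (25/2 - 20/(-11) + (5/2)*(-11))/259 = -333*(-1/389) + (25/2 - 20*(-1/11) - 55/2)*(1/259) = 333/389 + (25/2 + 20/11 - 55/2)*(1/259) = 333/389 - 145/11*1/259 = 333/389 - 145/2849 = 892312/1108261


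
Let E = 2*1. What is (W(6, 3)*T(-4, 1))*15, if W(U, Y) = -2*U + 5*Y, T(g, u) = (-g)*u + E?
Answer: 270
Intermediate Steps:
E = 2
T(g, u) = 2 - g*u (T(g, u) = (-g)*u + 2 = -g*u + 2 = 2 - g*u)
(W(6, 3)*T(-4, 1))*15 = ((-2*6 + 5*3)*(2 - 1*(-4)*1))*15 = ((-12 + 15)*(2 + 4))*15 = (3*6)*15 = 18*15 = 270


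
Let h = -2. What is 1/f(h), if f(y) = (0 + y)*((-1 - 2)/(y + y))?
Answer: -⅔ ≈ -0.66667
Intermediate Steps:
f(y) = -3/2 (f(y) = y*(-3*1/(2*y)) = y*(-3/(2*y)) = -3/2)
1/f(h) = 1/(-3/2) = -⅔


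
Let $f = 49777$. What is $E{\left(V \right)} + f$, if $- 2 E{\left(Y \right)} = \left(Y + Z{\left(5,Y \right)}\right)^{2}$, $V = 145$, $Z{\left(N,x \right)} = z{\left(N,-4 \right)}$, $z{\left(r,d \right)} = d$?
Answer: $\frac{79673}{2} \approx 39837.0$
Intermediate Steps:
$Z{\left(N,x \right)} = -4$
$E{\left(Y \right)} = - \frac{\left(-4 + Y\right)^{2}}{2}$ ($E{\left(Y \right)} = - \frac{\left(Y - 4\right)^{2}}{2} = - \frac{\left(-4 + Y\right)^{2}}{2}$)
$E{\left(V \right)} + f = - \frac{\left(-4 + 145\right)^{2}}{2} + 49777 = - \frac{141^{2}}{2} + 49777 = \left(- \frac{1}{2}\right) 19881 + 49777 = - \frac{19881}{2} + 49777 = \frac{79673}{2}$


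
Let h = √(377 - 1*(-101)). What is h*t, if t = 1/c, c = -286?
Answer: -√478/286 ≈ -0.076445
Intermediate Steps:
h = √478 (h = √(377 + 101) = √478 ≈ 21.863)
t = -1/286 (t = 1/(-286) = -1/286 ≈ -0.0034965)
h*t = √478*(-1/286) = -√478/286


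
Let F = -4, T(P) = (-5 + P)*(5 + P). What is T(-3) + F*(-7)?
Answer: 12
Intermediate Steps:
T(-3) + F*(-7) = (-25 + (-3)**2) - 4*(-7) = (-25 + 9) + 28 = -16 + 28 = 12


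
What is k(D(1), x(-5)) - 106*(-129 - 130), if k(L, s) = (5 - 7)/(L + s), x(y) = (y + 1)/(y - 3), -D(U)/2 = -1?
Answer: 137266/5 ≈ 27453.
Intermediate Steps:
D(U) = 2 (D(U) = -2*(-1) = 2)
x(y) = (1 + y)/(-3 + y)
k(L, s) = -2/(L + s)
k(D(1), x(-5)) - 106*(-129 - 130) = -2/(2 + (1 - 5)/(-3 - 5)) - 106*(-129 - 130) = -2/(2 - 4/(-8)) - 106*(-259) = -2/(2 - ⅛*(-4)) + 27454 = -2/(2 + ½) + 27454 = -2/5/2 + 27454 = -2*⅖ + 27454 = -⅘ + 27454 = 137266/5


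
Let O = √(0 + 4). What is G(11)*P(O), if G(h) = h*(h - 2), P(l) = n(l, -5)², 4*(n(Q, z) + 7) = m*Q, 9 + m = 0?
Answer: 52371/4 ≈ 13093.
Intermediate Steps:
m = -9 (m = -9 + 0 = -9)
n(Q, z) = -7 - 9*Q/4 (n(Q, z) = -7 + (-9*Q)/4 = -7 - 9*Q/4)
O = 2 (O = √4 = 2)
P(l) = (-7 - 9*l/4)²
G(h) = h*(-2 + h)
G(11)*P(O) = (11*(-2 + 11))*((28 + 9*2)²/16) = (11*9)*((28 + 18)²/16) = 99*((1/16)*46²) = 99*((1/16)*2116) = 99*(529/4) = 52371/4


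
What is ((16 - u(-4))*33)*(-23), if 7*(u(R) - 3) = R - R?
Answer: -9867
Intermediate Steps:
u(R) = 3 (u(R) = 3 + (R - R)/7 = 3 + (1/7)*0 = 3 + 0 = 3)
((16 - u(-4))*33)*(-23) = ((16 - 1*3)*33)*(-23) = ((16 - 3)*33)*(-23) = (13*33)*(-23) = 429*(-23) = -9867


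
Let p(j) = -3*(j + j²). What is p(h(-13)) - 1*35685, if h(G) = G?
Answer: -36153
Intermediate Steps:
p(j) = -3*j - 3*j²
p(h(-13)) - 1*35685 = -3*(-13)*(1 - 13) - 1*35685 = -3*(-13)*(-12) - 35685 = -468 - 35685 = -36153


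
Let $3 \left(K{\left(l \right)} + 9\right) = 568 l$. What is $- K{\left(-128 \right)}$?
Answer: $\frac{72731}{3} \approx 24244.0$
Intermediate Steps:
$K{\left(l \right)} = -9 + \frac{568 l}{3}$
$- K{\left(-128 \right)} = - (-9 + \frac{568}{3} \left(-128\right)) = - (-9 - \frac{72704}{3}) = \left(-1\right) \left(- \frac{72731}{3}\right) = \frac{72731}{3}$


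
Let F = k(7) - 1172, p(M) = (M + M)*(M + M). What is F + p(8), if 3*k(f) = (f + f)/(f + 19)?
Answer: -35717/39 ≈ -915.82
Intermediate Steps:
k(f) = 2*f/(3*(19 + f)) (k(f) = ((f + f)/(f + 19))/3 = ((2*f)/(19 + f))/3 = (2*f/(19 + f))/3 = 2*f/(3*(19 + f)))
p(M) = 4*M² (p(M) = (2*M)*(2*M) = 4*M²)
F = -45701/39 (F = (⅔)*7/(19 + 7) - 1172 = (⅔)*7/26 - 1172 = (⅔)*7*(1/26) - 1172 = 7/39 - 1172 = -45701/39 ≈ -1171.8)
F + p(8) = -45701/39 + 4*8² = -45701/39 + 4*64 = -45701/39 + 256 = -35717/39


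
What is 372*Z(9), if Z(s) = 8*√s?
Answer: 8928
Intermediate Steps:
372*Z(9) = 372*(8*√9) = 372*(8*3) = 372*24 = 8928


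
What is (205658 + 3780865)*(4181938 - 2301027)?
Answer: 7498294962453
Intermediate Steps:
(205658 + 3780865)*(4181938 - 2301027) = 3986523*1880911 = 7498294962453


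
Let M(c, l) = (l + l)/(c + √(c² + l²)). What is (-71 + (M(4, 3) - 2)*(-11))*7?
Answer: -1183/3 ≈ -394.33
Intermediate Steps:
M(c, l) = 2*l/(c + √(c² + l²)) (M(c, l) = (2*l)/(c + √(c² + l²)) = 2*l/(c + √(c² + l²)))
(-71 + (M(4, 3) - 2)*(-11))*7 = (-71 + (2*3/(4 + √(4² + 3²)) - 2)*(-11))*7 = (-71 + (2*3/(4 + √(16 + 9)) - 2)*(-11))*7 = (-71 + (2*3/(4 + √25) - 2)*(-11))*7 = (-71 + (2*3/(4 + 5) - 2)*(-11))*7 = (-71 + (2*3/9 - 2)*(-11))*7 = (-71 + (2*3*(⅑) - 2)*(-11))*7 = (-71 + (⅔ - 2)*(-11))*7 = (-71 - 4/3*(-11))*7 = (-71 + 44/3)*7 = -169/3*7 = -1183/3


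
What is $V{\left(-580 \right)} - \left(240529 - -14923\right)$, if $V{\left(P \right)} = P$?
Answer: $-256032$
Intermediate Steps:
$V{\left(-580 \right)} - \left(240529 - -14923\right) = -580 - \left(240529 - -14923\right) = -580 - \left(240529 + 14923\right) = -580 - 255452 = -256032$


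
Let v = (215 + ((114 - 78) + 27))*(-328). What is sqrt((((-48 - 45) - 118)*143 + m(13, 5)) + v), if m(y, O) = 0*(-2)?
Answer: I*sqrt(121357) ≈ 348.36*I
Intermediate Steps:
m(y, O) = 0
v = -91184 (v = (215 + (36 + 27))*(-328) = (215 + 63)*(-328) = 278*(-328) = -91184)
sqrt((((-48 - 45) - 118)*143 + m(13, 5)) + v) = sqrt((((-48 - 45) - 118)*143 + 0) - 91184) = sqrt(((-93 - 118)*143 + 0) - 91184) = sqrt((-211*143 + 0) - 91184) = sqrt((-30173 + 0) - 91184) = sqrt(-30173 - 91184) = sqrt(-121357) = I*sqrt(121357)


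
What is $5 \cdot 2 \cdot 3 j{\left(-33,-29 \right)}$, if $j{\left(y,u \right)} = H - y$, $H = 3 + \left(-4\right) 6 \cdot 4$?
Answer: $-1800$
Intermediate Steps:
$H = -93$ ($H = 3 - 96 = -93$)
$j{\left(y,u \right)} = -93 - y$
$5 \cdot 2 \cdot 3 j{\left(-33,-29 \right)} = 5 \cdot 2 \cdot 3 \left(-93 - -33\right) = 10 \cdot 3 \left(-93 + 33\right) = 30 \left(-60\right) = -1800$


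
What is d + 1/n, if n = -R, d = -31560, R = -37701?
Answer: -1189843559/37701 ≈ -31560.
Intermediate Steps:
n = 37701 (n = -1*(-37701) = 37701)
d + 1/n = -31560 + 1/37701 = -1189843559/37701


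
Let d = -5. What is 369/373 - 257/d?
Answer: 97706/1865 ≈ 52.389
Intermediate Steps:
369/373 - 257/d = 369/373 - 257/(-5) = 369*(1/373) - 257*(-1/5) = 369/373 + 257/5 = 97706/1865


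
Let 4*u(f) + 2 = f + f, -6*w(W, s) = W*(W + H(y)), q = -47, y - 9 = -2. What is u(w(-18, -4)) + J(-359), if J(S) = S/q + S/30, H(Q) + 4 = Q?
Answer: -38533/1410 ≈ -27.328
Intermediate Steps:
y = 7 (y = 9 - 2 = 7)
H(Q) = -4 + Q
w(W, s) = -W*(3 + W)/6 (w(W, s) = -W*(W + (-4 + 7))/6 = -W*(W + 3)/6 = -W*(3 + W)/6)
u(f) = -1/2 + f/2 (u(f) = -1/2 + (f + f)/4 = -1/2 + (2*f)/4 = -1/2 + f/2)
J(S) = 17*S/1410 (J(S) = S/(-47) + S/30 = S*(-1/47) + S*(1/30) = -S/47 + S/30 = 17*S/1410)
u(w(-18, -4)) + J(-359) = (-1/2 + (-1/6*(-18)*(3 - 18))/2) + (17/1410)*(-359) = (-1/2 + (-1/6*(-18)*(-15))/2) - 6103/1410 = (-1/2 + (1/2)*(-45)) - 6103/1410 = (-1/2 - 45/2) - 6103/1410 = -23 - 6103/1410 = -38533/1410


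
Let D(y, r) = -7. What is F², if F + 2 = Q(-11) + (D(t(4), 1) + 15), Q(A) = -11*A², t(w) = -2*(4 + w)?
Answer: 1755625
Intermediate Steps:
t(w) = -8 - 2*w
F = -1325 (F = -2 + (-11*(-11)² + (-7 + 15)) = -2 + (-11*121 + 8) = -2 + (-1331 + 8) = -2 - 1323 = -1325)
F² = (-1325)² = 1755625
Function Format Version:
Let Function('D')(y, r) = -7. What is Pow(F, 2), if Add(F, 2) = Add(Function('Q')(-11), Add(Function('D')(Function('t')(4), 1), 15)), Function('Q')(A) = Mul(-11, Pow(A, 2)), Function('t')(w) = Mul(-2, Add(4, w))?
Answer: 1755625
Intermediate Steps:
Function('t')(w) = Add(-8, Mul(-2, w))
F = -1325 (F = Add(-2, Add(Mul(-11, Pow(-11, 2)), Add(-7, 15))) = Add(-2, Add(Mul(-11, 121), 8)) = Add(-2, Add(-1331, 8)) = Add(-2, -1323) = -1325)
Pow(F, 2) = Pow(-1325, 2) = 1755625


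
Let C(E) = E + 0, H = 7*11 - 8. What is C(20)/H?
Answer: 20/69 ≈ 0.28986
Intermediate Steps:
H = 69 (H = 77 - 8 = 69)
C(E) = E
C(20)/H = 20/69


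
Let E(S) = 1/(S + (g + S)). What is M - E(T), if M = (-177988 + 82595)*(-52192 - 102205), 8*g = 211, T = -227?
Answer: 50385832524849/3421 ≈ 1.4728e+10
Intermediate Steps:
g = 211/8 (g = (1/8)*211 = 211/8 ≈ 26.375)
E(S) = 1/(211/8 + 2*S) (E(S) = 1/(S + (211/8 + S)) = 1/(211/8 + 2*S))
M = 14728393021 (M = -95393*(-154397) = 14728393021)
M - E(T) = 14728393021 - 8/(211 + 16*(-227)) = 14728393021 - 8/(211 - 3632) = 14728393021 - 8/(-3421) = 14728393021 - 8*(-1)/3421 = 14728393021 - 1*(-8/3421) = 14728393021 + 8/3421 = 50385832524849/3421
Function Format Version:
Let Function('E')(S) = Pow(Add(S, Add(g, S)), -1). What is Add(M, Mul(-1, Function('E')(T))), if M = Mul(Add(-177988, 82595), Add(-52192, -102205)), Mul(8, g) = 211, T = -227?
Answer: Rational(50385832524849, 3421) ≈ 1.4728e+10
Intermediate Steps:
g = Rational(211, 8) (g = Mul(Rational(1, 8), 211) = Rational(211, 8) ≈ 26.375)
Function('E')(S) = Pow(Add(Rational(211, 8), Mul(2, S)), -1) (Function('E')(S) = Pow(Add(S, Add(Rational(211, 8), S)), -1) = Pow(Add(Rational(211, 8), Mul(2, S)), -1))
M = 14728393021 (M = Mul(-95393, -154397) = 14728393021)
Add(M, Mul(-1, Function('E')(T))) = Add(14728393021, Mul(-1, Mul(8, Pow(Add(211, Mul(16, -227)), -1)))) = Add(14728393021, Mul(-1, Mul(8, Pow(Add(211, -3632), -1)))) = Add(14728393021, Mul(-1, Mul(8, Pow(-3421, -1)))) = Add(14728393021, Mul(-1, Mul(8, Rational(-1, 3421)))) = Add(14728393021, Mul(-1, Rational(-8, 3421))) = Add(14728393021, Rational(8, 3421)) = Rational(50385832524849, 3421)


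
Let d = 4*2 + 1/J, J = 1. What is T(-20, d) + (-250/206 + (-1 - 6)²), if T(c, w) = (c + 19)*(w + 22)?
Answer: 1729/103 ≈ 16.786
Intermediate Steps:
d = 9 (d = 4*2 + 1/1 = 8 + 1*1 = 8 + 1 = 9)
T(c, w) = (19 + c)*(22 + w)
T(-20, d) + (-250/206 + (-1 - 6)²) = (418 + 19*9 + 22*(-20) - 20*9) + (-250/206 + (-1 - 6)²) = (418 + 171 - 440 - 180) + (-250*1/206 + (-7)²) = -31 + (-125/103 + 49) = -31 + 4922/103 = 1729/103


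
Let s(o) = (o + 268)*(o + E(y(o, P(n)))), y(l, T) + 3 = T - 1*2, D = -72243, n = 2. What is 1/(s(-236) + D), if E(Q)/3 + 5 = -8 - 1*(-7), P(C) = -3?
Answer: -1/80371 ≈ -1.2442e-5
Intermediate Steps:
y(l, T) = -5 + T (y(l, T) = -3 + (T - 1*2) = -3 + (T - 2) = -3 + (-2 + T) = -5 + T)
E(Q) = -18 (E(Q) = -15 + 3*(-8 - 1*(-7)) = -15 + 3*(-8 + 7) = -15 + 3*(-1) = -15 - 3 = -18)
s(o) = (-18 + o)*(268 + o) (s(o) = (o + 268)*(o - 18) = (268 + o)*(-18 + o) = (-18 + o)*(268 + o))
1/(s(-236) + D) = 1/((-4824 + (-236)² + 250*(-236)) - 72243) = 1/((-4824 + 55696 - 59000) - 72243) = 1/(-8128 - 72243) = 1/(-80371) = -1/80371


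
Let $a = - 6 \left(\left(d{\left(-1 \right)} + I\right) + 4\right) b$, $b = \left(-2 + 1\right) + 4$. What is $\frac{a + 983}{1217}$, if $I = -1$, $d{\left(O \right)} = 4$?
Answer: $\frac{857}{1217} \approx 0.70419$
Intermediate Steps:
$b = 3$ ($b = -1 + 4 = 3$)
$a = -126$ ($a = - 6 \left(\left(4 - 1\right) + 4\right) 3 = - 6 \left(3 + 4\right) 3 = \left(-6\right) 7 \cdot 3 = \left(-42\right) 3 = -126$)
$\frac{a + 983}{1217} = \frac{-126 + 983}{1217} = 857 \cdot \frac{1}{1217} = \frac{857}{1217}$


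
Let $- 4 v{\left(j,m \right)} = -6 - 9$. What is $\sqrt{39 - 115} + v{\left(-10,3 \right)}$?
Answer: $\frac{15}{4} + 2 i \sqrt{19} \approx 3.75 + 8.7178 i$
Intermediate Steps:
$v{\left(j,m \right)} = \frac{15}{4}$ ($v{\left(j,m \right)} = - \frac{-6 - 9}{4} = \left(- \frac{1}{4}\right) \left(-15\right) = \frac{15}{4}$)
$\sqrt{39 - 115} + v{\left(-10,3 \right)} = \sqrt{39 - 115} + \frac{15}{4} = \sqrt{-76} + \frac{15}{4} = 2 i \sqrt{19} + \frac{15}{4} = \frac{15}{4} + 2 i \sqrt{19}$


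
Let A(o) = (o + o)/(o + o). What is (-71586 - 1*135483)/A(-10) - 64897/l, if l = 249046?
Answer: -7367110153/35578 ≈ -2.0707e+5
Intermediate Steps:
A(o) = 1 (A(o) = (2*o)/((2*o)) = (2*o)*(1/(2*o)) = 1)
(-71586 - 1*135483)/A(-10) - 64897/l = (-71586 - 1*135483)/1 - 64897/249046 = (-71586 - 135483)*1 - 64897*1/249046 = -207069*1 - 9271/35578 = -207069 - 9271/35578 = -7367110153/35578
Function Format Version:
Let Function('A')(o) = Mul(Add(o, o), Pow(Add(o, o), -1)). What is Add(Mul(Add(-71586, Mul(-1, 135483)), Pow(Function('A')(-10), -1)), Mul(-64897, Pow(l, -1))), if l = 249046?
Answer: Rational(-7367110153, 35578) ≈ -2.0707e+5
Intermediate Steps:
Function('A')(o) = 1 (Function('A')(o) = Mul(Mul(2, o), Pow(Mul(2, o), -1)) = Mul(Mul(2, o), Mul(Rational(1, 2), Pow(o, -1))) = 1)
Add(Mul(Add(-71586, Mul(-1, 135483)), Pow(Function('A')(-10), -1)), Mul(-64897, Pow(l, -1))) = Add(Mul(Add(-71586, Mul(-1, 135483)), Pow(1, -1)), Mul(-64897, Pow(249046, -1))) = Add(Mul(Add(-71586, -135483), 1), Mul(-64897, Rational(1, 249046))) = Add(Mul(-207069, 1), Rational(-9271, 35578)) = Add(-207069, Rational(-9271, 35578)) = Rational(-7367110153, 35578)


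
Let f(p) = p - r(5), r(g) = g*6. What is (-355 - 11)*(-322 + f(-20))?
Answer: 136152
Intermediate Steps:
r(g) = 6*g
f(p) = -30 + p (f(p) = p - 6*5 = p - 1*30 = p - 30 = -30 + p)
(-355 - 11)*(-322 + f(-20)) = (-355 - 11)*(-322 + (-30 - 20)) = -366*(-322 - 50) = -366*(-372) = 136152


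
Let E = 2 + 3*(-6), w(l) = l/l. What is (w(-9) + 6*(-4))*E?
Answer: 368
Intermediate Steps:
w(l) = 1
E = -16 (E = 2 - 18 = -16)
(w(-9) + 6*(-4))*E = (1 + 6*(-4))*(-16) = (1 - 24)*(-16) = -23*(-16) = 368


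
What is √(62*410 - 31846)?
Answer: 3*I*√714 ≈ 80.162*I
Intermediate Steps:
√(62*410 - 31846) = √(25420 - 31846) = √(-6426) = 3*I*√714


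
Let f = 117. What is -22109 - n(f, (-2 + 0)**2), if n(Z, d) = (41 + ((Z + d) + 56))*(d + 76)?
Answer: -39549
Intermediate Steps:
n(Z, d) = (76 + d)*(97 + Z + d) (n(Z, d) = (41 + (56 + Z + d))*(76 + d) = (97 + Z + d)*(76 + d) = (76 + d)*(97 + Z + d))
-22109 - n(f, (-2 + 0)**2) = -22109 - (7372 + ((-2 + 0)**2)**2 + 76*117 + 173*(-2 + 0)**2 + 117*(-2 + 0)**2) = -22109 - (7372 + ((-2)**2)**2 + 8892 + 173*(-2)**2 + 117*(-2)**2) = -22109 - (7372 + 4**2 + 8892 + 173*4 + 117*4) = -22109 - (7372 + 16 + 8892 + 692 + 468) = -22109 - 1*17440 = -22109 - 17440 = -39549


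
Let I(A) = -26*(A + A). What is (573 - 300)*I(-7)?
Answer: 99372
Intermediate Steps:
I(A) = -52*A
(573 - 300)*I(-7) = (573 - 300)*(-52*(-7)) = 273*364 = 99372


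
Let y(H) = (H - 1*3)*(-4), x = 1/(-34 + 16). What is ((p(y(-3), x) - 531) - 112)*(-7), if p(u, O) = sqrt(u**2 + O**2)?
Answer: 4501 - 35*sqrt(7465)/18 ≈ 4333.0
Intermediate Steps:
x = -1/18 (x = 1/(-18) = -1/18 ≈ -0.055556)
y(H) = 12 - 4*H (y(H) = (H - 3)*(-4) = (-3 + H)*(-4) = 12 - 4*H)
p(u, O) = sqrt(O**2 + u**2)
((p(y(-3), x) - 531) - 112)*(-7) = ((sqrt((-1/18)**2 + (12 - 4*(-3))**2) - 531) - 112)*(-7) = ((sqrt(1/324 + (12 + 12)**2) - 531) - 112)*(-7) = ((sqrt(1/324 + 24**2) - 531) - 112)*(-7) = ((sqrt(1/324 + 576) - 531) - 112)*(-7) = ((sqrt(186625/324) - 531) - 112)*(-7) = ((5*sqrt(7465)/18 - 531) - 112)*(-7) = ((-531 + 5*sqrt(7465)/18) - 112)*(-7) = (-643 + 5*sqrt(7465)/18)*(-7) = 4501 - 35*sqrt(7465)/18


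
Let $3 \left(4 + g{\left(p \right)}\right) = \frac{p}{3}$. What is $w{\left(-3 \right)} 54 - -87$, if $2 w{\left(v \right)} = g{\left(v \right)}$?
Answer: $-30$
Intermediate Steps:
$g{\left(p \right)} = -4 + \frac{p}{9}$ ($g{\left(p \right)} = -4 + \frac{p \frac{1}{3}}{3} = -4 + \frac{\frac{1}{3} p}{3} = -4 + \frac{p}{9}$)
$w{\left(v \right)} = -2 + \frac{v}{18}$ ($w{\left(v \right)} = \frac{-4 + \frac{v}{9}}{2} = -2 + \frac{v}{18}$)
$w{\left(-3 \right)} 54 - -87 = \left(-2 + \frac{1}{18} \left(-3\right)\right) 54 - -87 = \left(-2 - \frac{1}{6}\right) 54 + 87 = \left(- \frac{13}{6}\right) 54 + 87 = -117 + 87 = -30$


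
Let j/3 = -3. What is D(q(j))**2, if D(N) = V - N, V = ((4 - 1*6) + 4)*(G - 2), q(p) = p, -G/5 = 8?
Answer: 5625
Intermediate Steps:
j = -9 (j = 3*(-3) = -9)
G = -40 (G = -5*8 = -40)
V = -84 (V = ((4 - 1*6) + 4)*(-40 - 2) = ((4 - 6) + 4)*(-42) = (-2 + 4)*(-42) = 2*(-42) = -84)
D(N) = -84 - N
D(q(j))**2 = (-84 - 1*(-9))**2 = (-84 + 9)**2 = (-75)**2 = 5625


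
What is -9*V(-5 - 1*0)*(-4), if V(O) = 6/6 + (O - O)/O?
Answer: 36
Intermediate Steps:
V(O) = 1 (V(O) = 6*(⅙) + 0/O = 1 + 0 = 1)
-9*V(-5 - 1*0)*(-4) = -9*1*(-4) = -9*(-4) = 36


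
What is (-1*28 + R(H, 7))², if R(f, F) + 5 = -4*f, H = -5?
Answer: 169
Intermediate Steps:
R(f, F) = -5 - 4*f
(-1*28 + R(H, 7))² = (-1*28 + (-5 - 4*(-5)))² = (-28 + (-5 + 20))² = (-28 + 15)² = (-13)² = 169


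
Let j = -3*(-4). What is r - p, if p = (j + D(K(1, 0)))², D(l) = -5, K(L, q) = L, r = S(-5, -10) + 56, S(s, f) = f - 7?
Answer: -10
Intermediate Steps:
S(s, f) = -7 + f
r = 39 (r = (-7 - 10) + 56 = -17 + 56 = 39)
j = 12
p = 49 (p = (12 - 5)² = 7² = 49)
r - p = 39 - 1*49 = 39 - 49 = -10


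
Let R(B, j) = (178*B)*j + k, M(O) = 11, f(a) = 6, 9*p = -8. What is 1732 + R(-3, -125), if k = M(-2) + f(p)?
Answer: 68499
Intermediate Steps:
p = -8/9 (p = (⅑)*(-8) = -8/9 ≈ -0.88889)
k = 17 (k = 11 + 6 = 17)
R(B, j) = 17 + 178*B*j (R(B, j) = (178*B)*j + 17 = 178*B*j + 17 = 17 + 178*B*j)
1732 + R(-3, -125) = 1732 + (17 + 178*(-3)*(-125)) = 1732 + (17 + 66750) = 1732 + 66767 = 68499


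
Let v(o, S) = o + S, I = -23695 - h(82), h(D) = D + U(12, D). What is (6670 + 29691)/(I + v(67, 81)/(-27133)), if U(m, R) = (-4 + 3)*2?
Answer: -986583013/645087223 ≈ -1.5294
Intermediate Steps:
U(m, R) = -2 (U(m, R) = -1*2 = -2)
h(D) = -2 + D (h(D) = D - 2 = -2 + D)
I = -23775 (I = -23695 - (-2 + 82) = -23695 - 1*80 = -23695 - 80 = -23775)
v(o, S) = S + o
(6670 + 29691)/(I + v(67, 81)/(-27133)) = (6670 + 29691)/(-23775 + (81 + 67)/(-27133)) = 36361/(-23775 + 148*(-1/27133)) = 36361/(-23775 - 148/27133) = 36361/(-645087223/27133) = 36361*(-27133/645087223) = -986583013/645087223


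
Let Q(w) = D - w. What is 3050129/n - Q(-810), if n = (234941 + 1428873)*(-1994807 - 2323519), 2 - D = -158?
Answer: -6969344520753209/7184891255364 ≈ -970.00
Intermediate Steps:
D = 160 (D = 2 - 1*(-158) = 2 + 158 = 160)
n = -7184891255364 (n = 1663814*(-4318326) = -7184891255364)
Q(w) = 160 - w
3050129/n - Q(-810) = 3050129/(-7184891255364) - (160 - 1*(-810)) = 3050129*(-1/7184891255364) - (160 + 810) = -3050129/7184891255364 - 1*970 = -3050129/7184891255364 - 970 = -6969344520753209/7184891255364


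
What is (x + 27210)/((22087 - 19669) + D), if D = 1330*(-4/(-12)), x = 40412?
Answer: 101433/4292 ≈ 23.633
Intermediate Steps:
D = 1330/3 (D = 1330*(-4*(-1/12)) = 1330*(⅓) = 1330/3 ≈ 443.33)
(x + 27210)/((22087 - 19669) + D) = (40412 + 27210)/((22087 - 19669) + 1330/3) = 67622/(2418 + 1330/3) = 67622/(8584/3) = 67622*(3/8584) = 101433/4292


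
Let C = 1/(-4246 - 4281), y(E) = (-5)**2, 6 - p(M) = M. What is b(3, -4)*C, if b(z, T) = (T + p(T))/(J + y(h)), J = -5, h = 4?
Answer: -3/85270 ≈ -3.5182e-5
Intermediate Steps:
p(M) = 6 - M
y(E) = 25
b(z, T) = 3/10 (b(z, T) = (T + (6 - T))/(-5 + 25) = 6/20 = 6*(1/20) = 3/10)
C = -1/8527 (C = 1/(-8527) = -1/8527 ≈ -0.00011727)
b(3, -4)*C = (3/10)*(-1/8527) = -3/85270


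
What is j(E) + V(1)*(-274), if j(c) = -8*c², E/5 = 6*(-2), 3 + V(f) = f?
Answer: -28252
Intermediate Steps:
V(f) = -3 + f
E = -60 (E = 5*(6*(-2)) = 5*(-12) = -60)
j(E) + V(1)*(-274) = -8*(-60)² + (-3 + 1)*(-274) = -8*3600 - 2*(-274) = -28800 + 548 = -28252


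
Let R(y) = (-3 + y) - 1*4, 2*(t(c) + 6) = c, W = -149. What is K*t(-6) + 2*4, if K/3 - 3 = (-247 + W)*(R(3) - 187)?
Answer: -2042245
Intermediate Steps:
t(c) = -6 + c/2
R(y) = -7 + y (R(y) = (-3 + y) - 4 = -7 + y)
K = 226917 (K = 9 + 3*((-247 - 149)*((-7 + 3) - 187)) = 9 + 3*(-396*(-4 - 187)) = 9 + 3*(-396*(-191)) = 9 + 3*75636 = 9 + 226908 = 226917)
K*t(-6) + 2*4 = 226917*(-6 + (½)*(-6)) + 2*4 = 226917*(-6 - 3) + 8 = 226917*(-9) + 8 = -2042253 + 8 = -2042245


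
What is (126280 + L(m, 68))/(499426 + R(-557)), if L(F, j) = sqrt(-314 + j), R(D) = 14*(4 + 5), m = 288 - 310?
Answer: 15785/62444 + I*sqrt(246)/499552 ≈ 0.25279 + 3.1397e-5*I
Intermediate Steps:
m = -22
R(D) = 126 (R(D) = 14*9 = 126)
(126280 + L(m, 68))/(499426 + R(-557)) = (126280 + sqrt(-314 + 68))/(499426 + 126) = (126280 + sqrt(-246))/499552 = (126280 + I*sqrt(246))*(1/499552) = 15785/62444 + I*sqrt(246)/499552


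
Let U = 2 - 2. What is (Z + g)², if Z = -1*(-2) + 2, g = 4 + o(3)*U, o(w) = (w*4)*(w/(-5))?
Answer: 64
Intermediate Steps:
o(w) = -4*w²/5 (o(w) = (4*w)*(w*(-⅕)) = (4*w)*(-w/5) = -4*w²/5)
U = 0
g = 4 (g = 4 - ⅘*3²*0 = 4 - ⅘*9*0 = 4 - 36/5*0 = 4 + 0 = 4)
Z = 4 (Z = 2 + 2 = 4)
(Z + g)² = (4 + 4)² = 8² = 64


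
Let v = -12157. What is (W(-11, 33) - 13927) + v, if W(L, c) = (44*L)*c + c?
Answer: -42023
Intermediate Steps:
W(L, c) = c + 44*L*c (W(L, c) = 44*L*c + c = c + 44*L*c)
(W(-11, 33) - 13927) + v = (33*(1 + 44*(-11)) - 13927) - 12157 = (33*(1 - 484) - 13927) - 12157 = (33*(-483) - 13927) - 12157 = (-15939 - 13927) - 12157 = -29866 - 12157 = -42023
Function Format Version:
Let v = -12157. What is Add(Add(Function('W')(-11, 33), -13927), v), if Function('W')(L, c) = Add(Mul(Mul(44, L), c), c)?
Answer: -42023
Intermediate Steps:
Function('W')(L, c) = Add(c, Mul(44, L, c)) (Function('W')(L, c) = Add(Mul(44, L, c), c) = Add(c, Mul(44, L, c)))
Add(Add(Function('W')(-11, 33), -13927), v) = Add(Add(Mul(33, Add(1, Mul(44, -11))), -13927), -12157) = Add(Add(Mul(33, Add(1, -484)), -13927), -12157) = Add(Add(Mul(33, -483), -13927), -12157) = Add(Add(-15939, -13927), -12157) = Add(-29866, -12157) = -42023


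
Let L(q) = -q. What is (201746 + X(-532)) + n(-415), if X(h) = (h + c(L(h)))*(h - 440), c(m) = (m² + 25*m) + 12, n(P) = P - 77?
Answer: -287320234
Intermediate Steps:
n(P) = -77 + P
c(m) = 12 + m² + 25*m
X(h) = (-440 + h)*(12 + h² - 24*h) (X(h) = (h + (12 + (-h)² + 25*(-h)))*(h - 440) = (h + (12 + h² - 25*h))*(-440 + h) = (12 + h² - 24*h)*(-440 + h) = (-440 + h)*(12 + h² - 24*h))
(201746 + X(-532)) + n(-415) = (201746 + (-5280 + (-532)³ - 464*(-532)² + 10572*(-532))) + (-77 - 415) = (201746 + (-5280 - 150568768 - 464*283024 - 5624304)) - 492 = (201746 + (-5280 - 150568768 - 131323136 - 5624304)) - 492 = (201746 - 287521488) - 492 = -287319742 - 492 = -287320234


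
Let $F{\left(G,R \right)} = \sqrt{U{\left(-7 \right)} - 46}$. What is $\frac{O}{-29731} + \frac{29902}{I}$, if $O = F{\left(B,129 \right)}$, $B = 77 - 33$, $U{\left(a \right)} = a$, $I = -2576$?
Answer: $- \frac{14951}{1288} - \frac{i \sqrt{53}}{29731} \approx -11.608 - 0.00024487 i$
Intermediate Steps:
$B = 44$ ($B = 77 - 33 = 44$)
$F{\left(G,R \right)} = i \sqrt{53}$ ($F{\left(G,R \right)} = \sqrt{-7 - 46} = \sqrt{-53} = i \sqrt{53}$)
$O = i \sqrt{53} \approx 7.2801 i$
$\frac{O}{-29731} + \frac{29902}{I} = \frac{i \sqrt{53}}{-29731} + \frac{29902}{-2576} = i \sqrt{53} \left(- \frac{1}{29731}\right) + 29902 \left(- \frac{1}{2576}\right) = - \frac{i \sqrt{53}}{29731} - \frac{14951}{1288} = - \frac{14951}{1288} - \frac{i \sqrt{53}}{29731}$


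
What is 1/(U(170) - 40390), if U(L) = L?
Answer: -1/40220 ≈ -2.4863e-5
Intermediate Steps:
1/(U(170) - 40390) = 1/(170 - 40390) = 1/(-40220) = -1/40220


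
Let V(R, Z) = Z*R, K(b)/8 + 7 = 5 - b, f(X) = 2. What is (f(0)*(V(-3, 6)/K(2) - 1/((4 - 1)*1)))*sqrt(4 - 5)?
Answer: 11*I/24 ≈ 0.45833*I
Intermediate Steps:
K(b) = -16 - 8*b (K(b) = -56 + 8*(5 - b) = -56 + (40 - 8*b) = -16 - 8*b)
V(R, Z) = R*Z
(f(0)*(V(-3, 6)/K(2) - 1/((4 - 1)*1)))*sqrt(4 - 5) = (2*((-3*6)/(-16 - 8*2) - 1/((4 - 1)*1)))*sqrt(4 - 5) = (2*(-18/(-16 - 16) - 1/(3*1)))*sqrt(-1) = (2*(-18/(-32) - 1/3))*I = (2*(-18*(-1/32) - 1*1/3))*I = (2*(9/16 - 1/3))*I = (2*(11/48))*I = 11*I/24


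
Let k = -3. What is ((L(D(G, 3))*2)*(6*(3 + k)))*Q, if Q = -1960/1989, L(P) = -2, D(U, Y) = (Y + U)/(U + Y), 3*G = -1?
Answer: 0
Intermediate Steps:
G = -1/3 (G = (1/3)*(-1) = -1/3 ≈ -0.33333)
D(U, Y) = 1 (D(U, Y) = (U + Y)/(U + Y) = 1)
Q = -1960/1989 (Q = -1960*1/1989 = -1960/1989 ≈ -0.98542)
((L(D(G, 3))*2)*(6*(3 + k)))*Q = ((-2*2)*(6*(3 - 3)))*(-1960/1989) = -24*0*(-1960/1989) = -4*0*(-1960/1989) = 0*(-1960/1989) = 0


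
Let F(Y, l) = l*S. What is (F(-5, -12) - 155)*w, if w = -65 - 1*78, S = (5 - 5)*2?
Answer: 22165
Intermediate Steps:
S = 0 (S = (5 - 1*5)*2 = (5 - 5)*2 = 0*2 = 0)
w = -143 (w = -65 - 78 = -143)
F(Y, l) = 0 (F(Y, l) = l*0 = 0)
(F(-5, -12) - 155)*w = (0 - 155)*(-143) = -155*(-143) = 22165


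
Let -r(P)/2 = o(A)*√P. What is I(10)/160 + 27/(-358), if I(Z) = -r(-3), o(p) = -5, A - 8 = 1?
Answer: -27/358 - I*√3/16 ≈ -0.075419 - 0.10825*I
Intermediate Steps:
A = 9 (A = 8 + 1 = 9)
r(P) = 10*√P (r(P) = -(-10)*√P = 10*√P)
I(Z) = -10*I*√3 (I(Z) = -10*√(-3) = -10*I*√3)
I(10)/160 + 27/(-358) = -10*I*√3/160 + 27/(-358) = -10*I*√3*(1/160) + 27*(-1/358) = -I*√3/16 - 27/358 = -27/358 - I*√3/16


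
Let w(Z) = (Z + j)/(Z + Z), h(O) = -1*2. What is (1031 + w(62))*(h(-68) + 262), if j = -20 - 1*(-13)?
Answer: 8313435/31 ≈ 2.6818e+5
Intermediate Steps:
h(O) = -2
j = -7 (j = -20 + 13 = -7)
w(Z) = (-7 + Z)/(2*Z) (w(Z) = (Z - 7)/(Z + Z) = (-7 + Z)/((2*Z)) = (-7 + Z)*(1/(2*Z)) = (-7 + Z)/(2*Z))
(1031 + w(62))*(h(-68) + 262) = (1031 + (½)*(-7 + 62)/62)*(-2 + 262) = (1031 + (½)*(1/62)*55)*260 = (1031 + 55/124)*260 = (127899/124)*260 = 8313435/31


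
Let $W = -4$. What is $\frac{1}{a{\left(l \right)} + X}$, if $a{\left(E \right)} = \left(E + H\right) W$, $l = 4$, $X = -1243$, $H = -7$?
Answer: $- \frac{1}{1231} \approx -0.00081235$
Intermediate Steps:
$a{\left(E \right)} = 28 - 4 E$ ($a{\left(E \right)} = \left(E - 7\right) \left(-4\right) = \left(-7 + E\right) \left(-4\right) = 28 - 4 E$)
$\frac{1}{a{\left(l \right)} + X} = \frac{1}{\left(28 - 16\right) - 1243} = \frac{1}{12 - 1243} = \frac{1}{-1231} = - \frac{1}{1231}$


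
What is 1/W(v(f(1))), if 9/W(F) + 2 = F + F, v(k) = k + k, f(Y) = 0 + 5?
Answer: 2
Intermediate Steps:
f(Y) = 5
v(k) = 2*k
W(F) = 9/(-2 + 2*F) (W(F) = 9/(-2 + (F + F)) = 9/(-2 + 2*F))
1/W(v(f(1))) = 1/(9/(2*(-1 + 2*5))) = 1/(9/(2*(-1 + 10))) = 1/((9/2)/9) = 1/((9/2)*(1/9)) = 1/(1/2) = 2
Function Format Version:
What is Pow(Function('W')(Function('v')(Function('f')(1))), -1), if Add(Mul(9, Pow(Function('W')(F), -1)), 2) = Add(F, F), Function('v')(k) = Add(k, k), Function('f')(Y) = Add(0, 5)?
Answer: 2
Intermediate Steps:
Function('f')(Y) = 5
Function('v')(k) = Mul(2, k)
Function('W')(F) = Mul(9, Pow(Add(-2, Mul(2, F)), -1)) (Function('W')(F) = Mul(9, Pow(Add(-2, Add(F, F)), -1)) = Mul(9, Pow(Add(-2, Mul(2, F)), -1)))
Pow(Function('W')(Function('v')(Function('f')(1))), -1) = Pow(Mul(Rational(9, 2), Pow(Add(-1, Mul(2, 5)), -1)), -1) = Pow(Mul(Rational(9, 2), Pow(Add(-1, 10), -1)), -1) = Pow(Mul(Rational(9, 2), Pow(9, -1)), -1) = Pow(Mul(Rational(9, 2), Rational(1, 9)), -1) = Pow(Rational(1, 2), -1) = 2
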